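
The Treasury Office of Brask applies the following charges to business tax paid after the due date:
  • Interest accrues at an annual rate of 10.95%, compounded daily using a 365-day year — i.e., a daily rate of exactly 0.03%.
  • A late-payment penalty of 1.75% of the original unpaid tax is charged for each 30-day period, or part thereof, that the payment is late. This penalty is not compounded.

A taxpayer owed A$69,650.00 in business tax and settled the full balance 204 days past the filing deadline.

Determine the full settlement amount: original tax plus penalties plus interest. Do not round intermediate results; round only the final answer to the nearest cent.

Penalty periods: ⌈204/30⌉ = 7; penalty = 7 × 1.75% × A$69,650.00 = A$8,532.13…
Interest: A$69,650.00 × ((1 + 0.0003)^204 − 1) = A$69,650.00 × 0.06310176… = A$4,395.0374…
Total = A$69,650.00 + A$8,532.1250 + A$4,395.0374… = A$82,577.16

A$82,577.16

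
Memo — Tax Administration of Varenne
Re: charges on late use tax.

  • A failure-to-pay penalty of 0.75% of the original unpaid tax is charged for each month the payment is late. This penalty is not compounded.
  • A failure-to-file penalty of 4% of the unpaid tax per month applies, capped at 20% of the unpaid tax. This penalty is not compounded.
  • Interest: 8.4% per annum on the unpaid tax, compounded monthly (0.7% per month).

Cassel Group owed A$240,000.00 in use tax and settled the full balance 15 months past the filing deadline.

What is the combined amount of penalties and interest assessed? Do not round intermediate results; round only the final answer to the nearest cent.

A$101,473.05

Failure-to-file: 15 × 4% × A$240,000.00 = A$144,000.00, capped at 20% × A$240,000.00 = A$48,000.00
Failure-to-pay penalty = 0.75% × A$240,000.00 × 15 mo = A$27,000.00
Interest: A$240,000.00 × ((1 + 0.007)^15 − 1) = A$240,000.00 × 0.1103044… = A$26,473.0544…
Penalties + interest = A$75,000.0000 + A$26,473.0544… = A$101,473.05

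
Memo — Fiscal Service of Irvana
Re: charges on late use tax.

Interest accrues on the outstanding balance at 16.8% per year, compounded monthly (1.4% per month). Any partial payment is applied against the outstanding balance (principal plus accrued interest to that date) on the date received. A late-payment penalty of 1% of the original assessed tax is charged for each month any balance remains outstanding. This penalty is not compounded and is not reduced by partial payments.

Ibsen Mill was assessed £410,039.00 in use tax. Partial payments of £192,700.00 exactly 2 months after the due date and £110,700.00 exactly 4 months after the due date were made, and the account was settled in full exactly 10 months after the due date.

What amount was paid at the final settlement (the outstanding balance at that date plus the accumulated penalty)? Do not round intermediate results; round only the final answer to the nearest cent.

Balance at month 2: £410,039.0000 × (1 + 0.014)^2 = £421,600.4596…
After £192,700.00 payment: £421,600.4596… − £192,700.00 = £228,900.4596…
Balance at month 4: £228,900.4596… × (1 + 0.014)^2 = £235,354.5370…
After £110,700.00 payment: £235,354.5370… − £110,700.00 = £124,654.5370…
Balance at month 10: £124,654.5370… × (1 + 0.014)^6 = £135,498.9157…
Penalty: 10 × 1% × £410,039.00 = £41,003.90
Final settlement = outstanding balance + penalty = £135,498.9157… + £41,003.90 = £176,502.82

£176,502.82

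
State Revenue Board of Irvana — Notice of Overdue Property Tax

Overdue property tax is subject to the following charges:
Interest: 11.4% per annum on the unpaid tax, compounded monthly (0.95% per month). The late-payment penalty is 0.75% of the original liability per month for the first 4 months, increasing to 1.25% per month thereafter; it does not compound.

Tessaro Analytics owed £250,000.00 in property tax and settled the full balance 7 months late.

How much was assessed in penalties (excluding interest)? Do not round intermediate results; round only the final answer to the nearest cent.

£16,875.00

Penalty, months 1–4: 4 × 0.75% × £250,000.00 = £7,500.00
Penalty, months 5–7: 3 × 1.25% × £250,000.00 = £9,375.00
Total penalty = £7,500.00 + £9,375.00 = £16,875.00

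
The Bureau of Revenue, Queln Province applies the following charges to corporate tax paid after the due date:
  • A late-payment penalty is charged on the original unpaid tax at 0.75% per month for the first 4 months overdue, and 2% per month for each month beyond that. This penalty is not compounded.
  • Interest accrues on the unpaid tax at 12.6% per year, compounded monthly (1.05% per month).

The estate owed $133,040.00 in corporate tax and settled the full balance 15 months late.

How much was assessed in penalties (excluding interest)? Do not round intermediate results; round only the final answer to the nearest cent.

Penalty, months 1–4: 4 × 0.75% × $133,040.00 = $3,991.20
Penalty, months 5–15: 11 × 2% × $133,040.00 = $29,268.80
Total penalty = $3,991.20 + $29,268.80 = $33,260.00

$33,260.00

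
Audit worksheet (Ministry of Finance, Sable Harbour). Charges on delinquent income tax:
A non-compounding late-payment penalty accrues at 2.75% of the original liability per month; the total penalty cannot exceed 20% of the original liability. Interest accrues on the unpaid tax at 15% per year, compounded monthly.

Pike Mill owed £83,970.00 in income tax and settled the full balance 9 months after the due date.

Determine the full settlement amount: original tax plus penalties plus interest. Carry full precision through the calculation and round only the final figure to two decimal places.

£110,696.99

Penalty (uncapped): 9 × 2.75% × £83,970.00 = £20,782.58…; cap = 20% × £83,970.00 = £16,794.00 → penalty = £16,794.00
Interest (15%/yr ÷ 12 = 1.25%/month): £83,970.00 × ((1 + 0.0125)^9 − 1) = £9,932.9941…
Total = £83,970.00 + £16,794.0000 + £9,932.9941… = £110,696.99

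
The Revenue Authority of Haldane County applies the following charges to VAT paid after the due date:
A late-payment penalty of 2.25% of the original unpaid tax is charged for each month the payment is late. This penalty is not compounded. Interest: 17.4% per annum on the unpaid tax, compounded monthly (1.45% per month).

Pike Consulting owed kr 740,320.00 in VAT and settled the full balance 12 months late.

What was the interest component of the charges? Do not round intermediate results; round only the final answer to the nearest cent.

Interest: kr 740,320.00 × ((1 + 0.0145)^12 − 1) = kr 740,320.00 × 0.1885696… = kr 139,601.8428…

kr 139,601.84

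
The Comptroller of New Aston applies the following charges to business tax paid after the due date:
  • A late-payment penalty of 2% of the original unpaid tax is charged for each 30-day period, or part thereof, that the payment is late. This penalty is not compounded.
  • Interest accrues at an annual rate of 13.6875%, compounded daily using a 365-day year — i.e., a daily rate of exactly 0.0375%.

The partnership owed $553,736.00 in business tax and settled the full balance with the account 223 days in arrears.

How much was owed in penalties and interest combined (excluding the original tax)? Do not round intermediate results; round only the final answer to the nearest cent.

Penalty periods: ⌈223/30⌉ = 8; penalty = 8 × 2% × $553,736.00 = $88,597.76
Interest: $553,736.00 × ((1 + 0.000375)^223 − 1) = $553,736.00 × 0.08720407… = $48,288.0310…
Penalties + interest = $88,597.7600 + $48,288.0310… = $136,885.79

$136,885.79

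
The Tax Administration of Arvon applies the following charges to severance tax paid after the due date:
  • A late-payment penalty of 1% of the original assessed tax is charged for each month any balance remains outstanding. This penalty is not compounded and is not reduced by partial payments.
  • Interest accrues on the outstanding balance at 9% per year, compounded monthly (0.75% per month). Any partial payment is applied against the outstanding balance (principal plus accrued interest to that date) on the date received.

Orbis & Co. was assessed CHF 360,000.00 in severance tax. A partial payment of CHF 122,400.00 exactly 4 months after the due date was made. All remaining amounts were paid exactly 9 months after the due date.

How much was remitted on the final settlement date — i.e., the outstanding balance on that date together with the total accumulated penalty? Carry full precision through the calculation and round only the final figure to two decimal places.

Balance at month 4: CHF 360,000.0000 × (1 + 0.0075)^4 = CHF 370,922.1086…
After CHF 122,400.00 payment: CHF 370,922.1086… − CHF 122,400.00 = CHF 248,522.1086…
Balance at month 9: CHF 248,522.1086… × (1 + 0.0075)^5 = CHF 257,982.5338…
Penalty: 9 × 1% × CHF 360,000.00 = CHF 32,400.00
Final settlement = outstanding balance + penalty = CHF 257,982.5338… + CHF 32,400.00 = CHF 290,382.53

CHF 290,382.53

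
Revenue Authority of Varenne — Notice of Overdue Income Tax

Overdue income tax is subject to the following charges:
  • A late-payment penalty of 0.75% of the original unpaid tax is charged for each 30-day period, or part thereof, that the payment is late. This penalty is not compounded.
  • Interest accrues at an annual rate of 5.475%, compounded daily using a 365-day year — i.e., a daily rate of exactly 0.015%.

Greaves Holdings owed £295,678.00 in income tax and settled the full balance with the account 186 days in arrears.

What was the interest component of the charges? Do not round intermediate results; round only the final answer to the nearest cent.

£8,364.94

Interest: £295,678.00 × ((1 + 0.00015)^186 − 1) = £295,678.00 × 0.02829070… = £8,364.9372…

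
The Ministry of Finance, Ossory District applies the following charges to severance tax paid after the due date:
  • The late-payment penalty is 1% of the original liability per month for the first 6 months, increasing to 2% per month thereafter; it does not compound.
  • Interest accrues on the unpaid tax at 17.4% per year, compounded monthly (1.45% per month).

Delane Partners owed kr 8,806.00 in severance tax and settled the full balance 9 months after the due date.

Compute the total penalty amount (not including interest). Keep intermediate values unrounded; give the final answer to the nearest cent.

Penalty, months 1–6: 6 × 1% × kr 8,806.00 = kr 528.36
Penalty, months 7–9: 3 × 2% × kr 8,806.00 = kr 528.36
Total penalty = kr 528.36 + kr 528.36 = kr 1,056.72

kr 1,056.72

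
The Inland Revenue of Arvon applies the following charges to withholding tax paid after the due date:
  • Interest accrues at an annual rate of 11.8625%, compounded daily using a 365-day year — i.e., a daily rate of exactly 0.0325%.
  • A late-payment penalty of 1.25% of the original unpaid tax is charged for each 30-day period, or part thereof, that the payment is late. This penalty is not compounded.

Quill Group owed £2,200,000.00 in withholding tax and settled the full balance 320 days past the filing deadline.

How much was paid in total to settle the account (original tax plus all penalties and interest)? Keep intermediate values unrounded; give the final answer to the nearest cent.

£2,743,579.76

Penalty periods: ⌈320/30⌉ = 11; penalty = 11 × 1.25% × £2,200,000.00 = £302,500.00
Interest: £2,200,000.00 × ((1 + 0.000325)^320 − 1) = £2,200,000.00 × 0.10958171… = £241,079.7552…
Total = £2,200,000.00 + £302,500.0000 + £241,079.7552… = £2,743,579.76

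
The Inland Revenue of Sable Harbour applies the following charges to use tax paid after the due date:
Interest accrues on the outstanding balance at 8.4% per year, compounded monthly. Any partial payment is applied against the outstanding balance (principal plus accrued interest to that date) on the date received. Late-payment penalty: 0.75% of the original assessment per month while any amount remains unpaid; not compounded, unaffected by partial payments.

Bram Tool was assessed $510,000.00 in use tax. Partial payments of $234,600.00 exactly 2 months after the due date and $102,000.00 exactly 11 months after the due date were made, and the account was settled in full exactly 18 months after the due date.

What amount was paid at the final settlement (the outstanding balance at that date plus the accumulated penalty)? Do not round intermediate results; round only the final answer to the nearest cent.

$277,675.09

Monthly rate = 8.4% ÷ 12 = 0.7%
Balance at month 2: $510,000.0000 × (1 + 0.007)^2 = $517,164.9900
After $234,600.00 payment: $517,164.9900 − $234,600.00 = $282,564.9900
Balance at month 11: $282,564.9900 × (1 + 0.007)^9 = $300,873.2564…
After $102,000.00 payment: $300,873.2564… − $102,000.00 = $198,873.2564…
Balance at month 18: $198,873.2564… × (1 + 0.007)^7 = $208,825.0908…
Penalty: 18 × 0.75% × $510,000.00 = $68,850.00
Final settlement = outstanding balance + penalty = $208,825.0908… + $68,850.00 = $277,675.09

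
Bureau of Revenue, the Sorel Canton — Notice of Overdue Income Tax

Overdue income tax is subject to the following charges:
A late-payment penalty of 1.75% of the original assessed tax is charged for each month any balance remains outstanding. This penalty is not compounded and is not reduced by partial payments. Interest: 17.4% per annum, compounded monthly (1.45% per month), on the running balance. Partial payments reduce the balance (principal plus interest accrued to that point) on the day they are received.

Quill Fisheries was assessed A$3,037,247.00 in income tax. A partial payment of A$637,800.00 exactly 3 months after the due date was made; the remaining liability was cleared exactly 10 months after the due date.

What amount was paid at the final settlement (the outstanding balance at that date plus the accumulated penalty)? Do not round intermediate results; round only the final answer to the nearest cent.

Balance at month 3: A$3,037,247.0000 × (1 + 0.0145)^3 = A$3,171,292.2475…
After A$637,800.00 payment: A$3,171,292.2475… − A$637,800.00 = A$2,533,492.2475…
Balance at month 10: A$2,533,492.2475… × (1 + 0.0145)^7 = A$2,802,101.9946…
Penalty: 10 × 1.75% × A$3,037,247.00 = A$531,518.23…
Final settlement = outstanding balance + penalty = A$2,802,101.9946… + A$531,518.23… = A$3,333,620.22

A$3,333,620.22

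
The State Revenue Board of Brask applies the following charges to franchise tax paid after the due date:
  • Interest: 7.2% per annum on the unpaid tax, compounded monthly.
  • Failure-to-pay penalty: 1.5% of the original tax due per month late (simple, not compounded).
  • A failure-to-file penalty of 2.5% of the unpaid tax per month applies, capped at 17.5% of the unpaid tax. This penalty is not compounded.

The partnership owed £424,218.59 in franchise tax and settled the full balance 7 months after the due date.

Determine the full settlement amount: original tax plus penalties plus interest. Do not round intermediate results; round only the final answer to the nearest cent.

Failure-to-file: 7 × 2.5% × £424,218.59 = £74,238.25…, capped at 17.5% × £424,218.59 = £74,238.25…
Failure-to-pay penalty = 1.5% × £424,218.59 × 7 mo = £44,542.95…
Interest (7.2%/yr ÷ 12 = 0.6%/month): £424,218.59 × ((1 + 0.006)^7 − 1) = £18,141.1164…
Total = £424,218.59 + £118,781.2052 + £18,141.1164… = £561,140.91

£561,140.91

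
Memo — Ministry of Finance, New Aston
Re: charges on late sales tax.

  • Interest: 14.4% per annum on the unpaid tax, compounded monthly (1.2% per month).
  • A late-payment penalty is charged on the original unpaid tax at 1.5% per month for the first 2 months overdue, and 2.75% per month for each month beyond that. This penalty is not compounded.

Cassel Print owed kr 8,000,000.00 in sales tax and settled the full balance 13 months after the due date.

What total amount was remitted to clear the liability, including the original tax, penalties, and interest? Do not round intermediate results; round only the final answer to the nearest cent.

Penalty, months 1–2: 2 × 1.5% × kr 8,000,000.00 = kr 240,000.00
Penalty, months 3–13: 11 × 2.75% × kr 8,000,000.00 = kr 2,420,000.00
Interest: kr 8,000,000.00 × ((1 + 0.012)^13 − 1) = kr 8,000,000.00 × 0.1677414… = kr 1,341,930.8774…
Total = kr 8,000,000.00 + kr 2,660,000.0000 + kr 1,341,930.8774… = kr 12,001,930.88

kr 12,001,930.88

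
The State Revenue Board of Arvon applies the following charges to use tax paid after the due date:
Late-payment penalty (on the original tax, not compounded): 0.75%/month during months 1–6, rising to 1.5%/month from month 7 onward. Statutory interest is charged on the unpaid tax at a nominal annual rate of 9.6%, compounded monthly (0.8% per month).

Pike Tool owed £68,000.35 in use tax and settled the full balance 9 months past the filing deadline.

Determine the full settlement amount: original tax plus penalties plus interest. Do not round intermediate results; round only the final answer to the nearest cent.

£79,176.04

Penalty, months 1–6: 6 × 0.75% × £68,000.35 = £3,060.02…
Penalty, months 7–9: 3 × 1.5% × £68,000.35 = £3,060.02…
Interest: £68,000.35 × ((1 + 0.008)^9 − 1) = £68,000.35 × 0.0743475… = £5,055.6579…
Total = £68,000.35 + £6,120.0315 + £5,055.6579… = £79,176.04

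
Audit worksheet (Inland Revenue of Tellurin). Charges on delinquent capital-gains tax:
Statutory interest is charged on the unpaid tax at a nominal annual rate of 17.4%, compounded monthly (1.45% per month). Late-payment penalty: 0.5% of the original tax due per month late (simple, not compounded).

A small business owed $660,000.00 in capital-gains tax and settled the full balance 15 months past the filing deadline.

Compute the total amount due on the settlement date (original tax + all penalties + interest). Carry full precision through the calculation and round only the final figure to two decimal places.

$868,576.95

Late-payment penalty: 15 × 0.5% × $660,000.00 = $49,500.00
Interest: $660,000.00 × ((1 + 0.0145)^15 − 1) = $660,000.00 × 0.2410257… = $159,076.9531…
Total = $660,000.00 + $49,500.0000 + $159,076.9531… = $868,576.95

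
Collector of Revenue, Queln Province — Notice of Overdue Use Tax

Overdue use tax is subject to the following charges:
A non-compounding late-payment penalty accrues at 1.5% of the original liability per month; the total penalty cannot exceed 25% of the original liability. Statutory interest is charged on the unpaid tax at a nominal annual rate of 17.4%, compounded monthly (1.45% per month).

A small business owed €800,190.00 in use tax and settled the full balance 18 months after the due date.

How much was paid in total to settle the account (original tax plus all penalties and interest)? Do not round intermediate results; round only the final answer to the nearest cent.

€1,236,931.19

Penalty (uncapped): 18 × 1.5% × €800,190.00 = €216,051.30; cap = 25% × €800,190.00 = €200,047.50 → penalty = €200,047.50
Interest: €800,190.00 × ((1 + 0.0145)^18 − 1) = €800,190.00 × 0.2957969… = €236,693.6928…
Total = €800,190.00 + €200,047.5000 + €236,693.6928… = €1,236,931.19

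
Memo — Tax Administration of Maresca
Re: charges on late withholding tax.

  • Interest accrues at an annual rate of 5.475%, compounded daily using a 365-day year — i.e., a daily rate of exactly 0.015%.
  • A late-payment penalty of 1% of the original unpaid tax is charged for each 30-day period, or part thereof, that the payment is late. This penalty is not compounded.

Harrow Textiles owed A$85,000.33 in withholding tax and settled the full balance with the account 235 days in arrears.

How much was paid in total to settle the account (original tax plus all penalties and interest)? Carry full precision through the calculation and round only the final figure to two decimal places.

A$94,849.82

Penalty periods: ⌈235/30⌉ = 8; penalty = 8 × 1% × A$85,000.33 = A$6,800.03…
Interest: A$85,000.33 × ((1 + 0.00015)^235 − 1) = A$85,000.33 × 0.03587591… = A$3,049.4640…
Total = A$85,000.33 + A$6,800.0264 + A$3,049.4640… = A$94,849.82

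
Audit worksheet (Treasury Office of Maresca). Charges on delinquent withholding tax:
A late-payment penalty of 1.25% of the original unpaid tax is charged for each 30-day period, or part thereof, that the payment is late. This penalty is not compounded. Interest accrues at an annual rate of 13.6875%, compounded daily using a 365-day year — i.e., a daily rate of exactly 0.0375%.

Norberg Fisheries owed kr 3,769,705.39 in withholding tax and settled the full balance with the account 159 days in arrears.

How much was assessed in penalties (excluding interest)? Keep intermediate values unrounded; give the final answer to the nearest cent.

kr 282,727.90

Penalty periods: ⌈159/30⌉ = 6; penalty = 6 × 1.25% × kr 3,769,705.39 = kr 282,727.90…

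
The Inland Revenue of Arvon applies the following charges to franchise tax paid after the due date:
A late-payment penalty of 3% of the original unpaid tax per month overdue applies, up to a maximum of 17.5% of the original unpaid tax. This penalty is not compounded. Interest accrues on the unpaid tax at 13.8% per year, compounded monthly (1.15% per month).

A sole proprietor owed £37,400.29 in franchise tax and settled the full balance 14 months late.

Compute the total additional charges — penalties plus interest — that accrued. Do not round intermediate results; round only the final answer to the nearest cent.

£13,037.98

Penalty (uncapped): 14 × 3% × £37,400.29 = £15,708.12…; cap = 17.5% × £37,400.29 = £6,545.05… → penalty = £6,545.05…
Interest: £37,400.29 × ((1 + 0.0115)^14 − 1) = £37,400.29 × 0.1736063… = £6,492.9247…
Penalties + interest = £6,545.0508… + £6,492.9247… = £13,037.98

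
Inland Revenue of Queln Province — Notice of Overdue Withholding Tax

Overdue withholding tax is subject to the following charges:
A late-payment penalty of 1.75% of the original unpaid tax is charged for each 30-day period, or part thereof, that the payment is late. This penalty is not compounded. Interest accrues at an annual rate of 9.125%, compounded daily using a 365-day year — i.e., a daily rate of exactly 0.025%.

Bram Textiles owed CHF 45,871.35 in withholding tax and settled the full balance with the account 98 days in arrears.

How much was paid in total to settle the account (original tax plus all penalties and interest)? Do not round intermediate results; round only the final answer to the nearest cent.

Penalty periods: ⌈98/30⌉ = 4; penalty = 4 × 1.75% × CHF 45,871.35 = CHF 3,210.99…
Interest: CHF 45,871.35 × ((1 + 0.00025)^98 − 1) = CHF 45,871.35 × 0.02479945… = CHF 1,137.5844…
Total = CHF 45,871.35 + CHF 3,210.9945 + CHF 1,137.5844… = CHF 50,219.93

CHF 50,219.93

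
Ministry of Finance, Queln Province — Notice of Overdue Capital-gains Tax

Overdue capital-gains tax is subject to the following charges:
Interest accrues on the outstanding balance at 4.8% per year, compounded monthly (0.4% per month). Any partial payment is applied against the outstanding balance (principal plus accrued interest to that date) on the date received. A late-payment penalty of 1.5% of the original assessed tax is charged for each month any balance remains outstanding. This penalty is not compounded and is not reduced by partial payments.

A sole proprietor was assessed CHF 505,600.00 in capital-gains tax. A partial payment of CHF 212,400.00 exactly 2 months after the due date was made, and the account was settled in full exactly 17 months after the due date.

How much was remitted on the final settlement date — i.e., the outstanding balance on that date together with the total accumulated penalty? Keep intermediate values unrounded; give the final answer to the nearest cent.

Balance at month 2: CHF 505,600.0000 × (1 + 0.004)^2 = CHF 509,652.8896
After CHF 212,400.00 payment: CHF 509,652.8896 − CHF 212,400.00 = CHF 297,252.8896
Balance at month 17: CHF 297,252.8896 × (1 + 0.004)^15 = CHF 315,596.2086…
Penalty: 17 × 1.5% × CHF 505,600.00 = CHF 128,928.00
Final settlement = outstanding balance + penalty = CHF 315,596.2086… + CHF 128,928.00 = CHF 444,524.21

CHF 444,524.21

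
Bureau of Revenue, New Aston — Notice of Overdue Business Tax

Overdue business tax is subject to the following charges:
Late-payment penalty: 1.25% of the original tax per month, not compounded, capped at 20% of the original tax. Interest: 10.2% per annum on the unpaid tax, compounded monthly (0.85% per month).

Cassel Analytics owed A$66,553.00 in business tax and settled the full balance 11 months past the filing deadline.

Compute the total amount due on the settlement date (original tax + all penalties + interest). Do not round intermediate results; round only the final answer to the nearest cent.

Penalty: 11 × 1.25% × A$66,553.00 = A$9,151.04… (below the 20% cap of A$13,310.60)
Interest: A$66,553.00 × ((1 + 0.0085)^11 − 1) = A$66,553.00 × 0.0975768… = A$6,494.0304…
Total = A$66,553.00 + A$9,151.0375 + A$6,494.0304… = A$82,198.07

A$82,198.07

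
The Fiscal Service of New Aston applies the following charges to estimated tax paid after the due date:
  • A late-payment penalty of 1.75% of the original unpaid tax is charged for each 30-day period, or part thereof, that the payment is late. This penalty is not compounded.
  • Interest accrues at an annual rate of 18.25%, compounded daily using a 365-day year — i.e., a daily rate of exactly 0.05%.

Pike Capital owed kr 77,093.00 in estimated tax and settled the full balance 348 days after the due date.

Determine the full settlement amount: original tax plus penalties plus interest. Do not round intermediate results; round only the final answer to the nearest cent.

Penalty periods: ⌈348/30⌉ = 12; penalty = 12 × 1.75% × kr 77,093.00 = kr 16,189.53
Interest: kr 77,093.00 × ((1 + 0.0005)^348 − 1) = kr 77,093.00 × 0.19000382… = kr 14,647.9642…
Total = kr 77,093.00 + kr 16,189.5300 + kr 14,647.9642… = kr 107,930.49

kr 107,930.49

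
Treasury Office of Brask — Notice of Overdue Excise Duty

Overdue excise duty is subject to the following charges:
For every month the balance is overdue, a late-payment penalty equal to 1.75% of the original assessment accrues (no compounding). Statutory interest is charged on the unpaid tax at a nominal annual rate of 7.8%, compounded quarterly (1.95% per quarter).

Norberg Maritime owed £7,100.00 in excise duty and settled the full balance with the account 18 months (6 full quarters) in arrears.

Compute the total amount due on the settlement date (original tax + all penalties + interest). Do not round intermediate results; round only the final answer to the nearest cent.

£10,208.77

Late-payment penalty = 1.75% × £7,100.00 × 18 mo = £2,236.50
Interest: £7,100.00 × ((1 + 0.0195)^6 − 1) = £7,100.00 × 0.1228542… = £872.2651…
Total = £7,100.00 + £2,236.5000 + £872.2651… = £10,208.77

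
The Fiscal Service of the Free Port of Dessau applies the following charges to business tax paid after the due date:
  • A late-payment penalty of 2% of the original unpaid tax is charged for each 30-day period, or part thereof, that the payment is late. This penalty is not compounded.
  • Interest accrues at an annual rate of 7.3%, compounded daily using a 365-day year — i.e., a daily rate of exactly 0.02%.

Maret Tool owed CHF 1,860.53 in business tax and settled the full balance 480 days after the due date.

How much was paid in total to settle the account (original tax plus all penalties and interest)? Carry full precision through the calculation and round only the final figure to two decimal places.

CHF 2,643.35

Penalty periods: ⌈480/30⌉ = 16; penalty = 16 × 2% × CHF 1,860.53 = CHF 595.37…
Interest: CHF 1,860.53 × ((1 + 0.0002)^480 − 1) = CHF 1,860.53 × 0.10074850… = CHF 187.4456…
Total = CHF 1,860.53 + CHF 595.3696 + CHF 187.4456… = CHF 2,643.35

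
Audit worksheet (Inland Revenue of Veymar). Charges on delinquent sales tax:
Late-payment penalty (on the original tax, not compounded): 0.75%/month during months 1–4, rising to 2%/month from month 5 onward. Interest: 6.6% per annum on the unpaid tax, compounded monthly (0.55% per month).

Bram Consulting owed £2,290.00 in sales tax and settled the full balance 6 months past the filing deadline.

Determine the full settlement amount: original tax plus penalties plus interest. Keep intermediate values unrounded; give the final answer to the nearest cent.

£2,526.92

Penalty, months 1–4: 4 × 0.75% × £2,290.00 = £68.70
Penalty, months 5–6: 2 × 2% × £2,290.00 = £91.60
Interest: £2,290.00 × ((1 + 0.0055)^6 − 1) = £2,290.00 × 0.0334571… = £76.6167…
Total = £2,290.00 + £160.3000 + £76.6167… = £2,526.92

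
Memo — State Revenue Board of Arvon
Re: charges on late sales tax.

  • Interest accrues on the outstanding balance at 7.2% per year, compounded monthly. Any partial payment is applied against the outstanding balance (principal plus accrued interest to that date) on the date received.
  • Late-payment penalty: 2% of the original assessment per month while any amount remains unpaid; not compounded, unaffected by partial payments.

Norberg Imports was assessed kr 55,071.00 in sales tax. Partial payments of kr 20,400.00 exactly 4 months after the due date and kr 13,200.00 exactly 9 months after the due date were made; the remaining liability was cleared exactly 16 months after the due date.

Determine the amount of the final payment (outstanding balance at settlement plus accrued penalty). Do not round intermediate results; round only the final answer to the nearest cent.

Monthly rate = 7.2% ÷ 12 = 0.6%
Balance at month 4: kr 55,071.0000 × (1 + 0.006)^4 = kr 56,404.6470…
After kr 20,400.00 payment: kr 56,404.6470… − kr 20,400.00 = kr 36,004.6470…
Balance at month 9: kr 36,004.6470… × (1 + 0.006)^5 = kr 37,097.8261…
After kr 13,200.00 payment: kr 37,097.8261… − kr 13,200.00 = kr 23,897.8261…
Balance at month 16: kr 23,897.8261… × (1 + 0.006)^7 = kr 24,919.7833…
Penalty: 16 × 2% × kr 55,071.00 = kr 17,622.72
Final settlement = outstanding balance + penalty = kr 24,919.7833… + kr 17,622.72 = kr 42,542.50

kr 42,542.50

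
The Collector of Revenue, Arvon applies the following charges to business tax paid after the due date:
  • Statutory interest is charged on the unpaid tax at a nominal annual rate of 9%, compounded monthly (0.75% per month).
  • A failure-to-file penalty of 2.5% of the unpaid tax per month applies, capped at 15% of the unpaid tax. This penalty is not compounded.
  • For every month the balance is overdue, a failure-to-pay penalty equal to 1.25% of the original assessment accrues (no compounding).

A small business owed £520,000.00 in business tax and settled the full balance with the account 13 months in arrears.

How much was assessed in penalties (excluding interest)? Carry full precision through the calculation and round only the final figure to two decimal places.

Failure-to-file: 13 × 2.5% × £520,000.00 = £169,000.00, capped at 15% × £520,000.00 = £78,000.00
Failure-to-pay penalty: 13 × 1.25% × £520,000.00 = £84,500.00
Total penalty = £78,000.00 + £84,500.00 = £162,500.00

£162,500.00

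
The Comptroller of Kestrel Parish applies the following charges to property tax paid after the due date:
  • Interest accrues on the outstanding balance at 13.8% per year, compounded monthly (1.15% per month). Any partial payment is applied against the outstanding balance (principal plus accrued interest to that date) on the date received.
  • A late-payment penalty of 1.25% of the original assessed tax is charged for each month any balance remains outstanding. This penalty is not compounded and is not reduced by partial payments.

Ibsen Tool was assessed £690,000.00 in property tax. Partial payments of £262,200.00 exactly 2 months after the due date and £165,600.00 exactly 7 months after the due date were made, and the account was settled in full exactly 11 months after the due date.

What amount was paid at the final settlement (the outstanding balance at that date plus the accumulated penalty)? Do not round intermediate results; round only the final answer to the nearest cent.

£413,385.96

Balance at month 2: £690,000.0000 × (1 + 0.0115)^2 = £705,961.2525
After £262,200.00 payment: £705,961.2525 − £262,200.00 = £443,761.2525
Balance at month 7: £443,761.2525 × (1 + 0.0115)^5 = £469,871.1867…
After £165,600.00 payment: £469,871.1867… − £165,600.00 = £304,271.1867…
Balance at month 11: £304,271.1867… × (1 + 0.0115)^4 = £318,510.9569…
Penalty: 11 × 1.25% × £690,000.00 = £94,875.00
Final settlement = outstanding balance + penalty = £318,510.9569… + £94,875.00 = £413,385.96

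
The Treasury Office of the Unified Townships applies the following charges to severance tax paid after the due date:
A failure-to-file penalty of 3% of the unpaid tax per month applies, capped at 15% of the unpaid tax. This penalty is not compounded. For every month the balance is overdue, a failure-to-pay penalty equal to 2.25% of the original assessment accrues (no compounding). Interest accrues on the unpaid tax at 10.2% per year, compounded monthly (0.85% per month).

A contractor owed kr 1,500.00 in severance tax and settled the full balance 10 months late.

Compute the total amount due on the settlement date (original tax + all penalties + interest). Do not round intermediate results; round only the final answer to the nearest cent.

kr 2,194.99

Failure-to-file: 10 × 3% × kr 1,500.00 = kr 450.00, capped at 15% × kr 1,500.00 = kr 225.00
Failure-to-pay penalty: 10 × 2.25% × kr 1,500.00 = kr 337.50
Interest: kr 1,500.00 × ((1 + 0.0085)^10 − 1) = kr 1,500.00 × 0.0883261… = kr 132.4891…
Total = kr 1,500.00 + kr 562.5000 + kr 132.4891… = kr 2,194.99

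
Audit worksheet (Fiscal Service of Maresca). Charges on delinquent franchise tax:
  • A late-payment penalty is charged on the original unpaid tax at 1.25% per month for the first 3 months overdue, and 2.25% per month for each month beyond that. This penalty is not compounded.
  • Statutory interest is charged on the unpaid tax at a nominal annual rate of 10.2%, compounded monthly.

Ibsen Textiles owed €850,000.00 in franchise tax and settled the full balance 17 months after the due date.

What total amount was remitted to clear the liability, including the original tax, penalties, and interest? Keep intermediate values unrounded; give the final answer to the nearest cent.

Penalty, months 1–3: 3 × 1.25% × €850,000.00 = €31,875.00
Penalty, months 4–17: 14 × 2.25% × €850,000.00 = €267,750.00
Interest (10.2%/yr ÷ 12 = 0.85%/month): €850,000.00 × ((1 + 0.0085)^17 − 1) = €131,542.8618…
Total = €850,000.00 + €299,625.0000 + €131,542.8618… = €1,281,167.86

€1,281,167.86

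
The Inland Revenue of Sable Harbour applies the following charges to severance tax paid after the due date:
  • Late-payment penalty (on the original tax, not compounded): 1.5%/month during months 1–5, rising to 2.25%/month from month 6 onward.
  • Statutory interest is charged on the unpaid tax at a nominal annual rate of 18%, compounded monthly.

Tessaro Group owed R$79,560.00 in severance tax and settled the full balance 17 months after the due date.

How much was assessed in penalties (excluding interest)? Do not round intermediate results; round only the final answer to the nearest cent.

R$27,448.20

Penalty, months 1–5: 5 × 1.5% × R$79,560.00 = R$5,967.00
Penalty, months 6–17: 12 × 2.25% × R$79,560.00 = R$21,481.20
Total penalty = R$5,967.00 + R$21,481.20 = R$27,448.20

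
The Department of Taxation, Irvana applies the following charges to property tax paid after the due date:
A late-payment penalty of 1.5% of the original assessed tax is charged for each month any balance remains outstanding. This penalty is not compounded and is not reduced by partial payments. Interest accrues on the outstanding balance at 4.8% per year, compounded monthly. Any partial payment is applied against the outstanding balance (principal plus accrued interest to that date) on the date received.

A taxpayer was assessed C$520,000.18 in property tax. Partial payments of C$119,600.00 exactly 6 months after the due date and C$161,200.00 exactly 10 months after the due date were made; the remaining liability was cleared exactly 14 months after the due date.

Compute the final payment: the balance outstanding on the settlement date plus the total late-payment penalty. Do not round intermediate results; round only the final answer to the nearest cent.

Monthly rate = 4.8% ÷ 12 = 0.4%
Balance at month 6: C$520,000.1800 × (1 + 0.004)^6 = C$532,605.6520…
After C$119,600.00 payment: C$532,605.6520… − C$119,600.00 = C$413,005.6520…
Balance at month 10: C$413,005.6520… × (1 + 0.004)^4 = C$419,653.4968…
After C$161,200.00 payment: C$419,653.4968… − C$161,200.00 = C$258,453.4968…
Balance at month 14: C$258,453.4968… × (1 + 0.004)^4 = C$262,613.6305…
Penalty: 14 × 1.5% × C$520,000.18 = C$109,200.04…
Final settlement = outstanding balance + penalty = C$262,613.6305… + C$109,200.04… = C$371,813.67

C$371,813.67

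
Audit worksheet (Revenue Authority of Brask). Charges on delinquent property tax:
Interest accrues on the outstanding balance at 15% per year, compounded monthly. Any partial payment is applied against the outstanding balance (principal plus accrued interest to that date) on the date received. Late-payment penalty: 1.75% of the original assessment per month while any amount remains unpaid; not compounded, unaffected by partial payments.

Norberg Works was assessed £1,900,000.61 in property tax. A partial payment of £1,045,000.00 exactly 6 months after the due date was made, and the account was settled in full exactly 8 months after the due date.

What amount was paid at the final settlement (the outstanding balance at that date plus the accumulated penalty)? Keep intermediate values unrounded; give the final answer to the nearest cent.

Monthly rate = 15% ÷ 12 = 1.25%
Balance at month 6: £1,900,000.6100 × (1 + 0.0125)^6 = £2,047,028.7002…
After £1,045,000.00 payment: £2,047,028.7002… − £1,045,000.00 = £1,002,028.7002…
Balance at month 8: £1,002,028.7002… × (1 + 0.0125)^2 = £1,027,235.9847…
Penalty: 8 × 1.75% × £1,900,000.61 = £266,000.09…
Final settlement = outstanding balance + penalty = £1,027,235.9847… + £266,000.09… = £1,293,236.07

£1,293,236.07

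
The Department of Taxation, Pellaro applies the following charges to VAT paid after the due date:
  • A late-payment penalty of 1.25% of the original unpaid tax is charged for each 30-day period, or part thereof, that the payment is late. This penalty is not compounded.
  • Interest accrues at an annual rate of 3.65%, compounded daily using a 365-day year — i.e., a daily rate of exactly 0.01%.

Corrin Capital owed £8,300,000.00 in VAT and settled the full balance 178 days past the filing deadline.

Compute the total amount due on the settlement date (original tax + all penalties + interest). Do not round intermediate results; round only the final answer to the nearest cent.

Penalty periods: ⌈178/30⌉ = 6; penalty = 6 × 1.25% × £8,300,000.00 = £622,500.00
Interest: £8,300,000.00 × ((1 + 0.0001)^178 − 1) = £8,300,000.00 × 0.01795846… = £149,055.2033…
Total = £8,300,000.00 + £622,500.0000 + £149,055.2033… = £9,071,555.20

£9,071,555.20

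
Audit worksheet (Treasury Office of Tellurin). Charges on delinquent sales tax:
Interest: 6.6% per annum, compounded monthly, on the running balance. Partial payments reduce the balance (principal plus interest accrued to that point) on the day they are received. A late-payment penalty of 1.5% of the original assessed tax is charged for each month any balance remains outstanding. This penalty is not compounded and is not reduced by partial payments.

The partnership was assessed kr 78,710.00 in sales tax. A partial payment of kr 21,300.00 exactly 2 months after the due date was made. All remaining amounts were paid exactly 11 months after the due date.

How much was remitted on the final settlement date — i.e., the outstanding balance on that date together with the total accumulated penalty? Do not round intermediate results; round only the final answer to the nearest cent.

Monthly rate = 6.6% ÷ 12 = 0.55%
Balance at month 2: kr 78,710.0000 × (1 + 0.0055)^2 = kr 79,578.1910…
After kr 21,300.00 payment: kr 79,578.1910… − kr 21,300.00 = kr 58,278.1910…
Balance at month 11: kr 58,278.1910… × (1 + 0.0055)^9 = kr 61,227.2476…
Penalty: 11 × 1.5% × kr 78,710.00 = kr 12,987.15
Final settlement = outstanding balance + penalty = kr 61,227.2476… + kr 12,987.15 = kr 74,214.40

kr 74,214.40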